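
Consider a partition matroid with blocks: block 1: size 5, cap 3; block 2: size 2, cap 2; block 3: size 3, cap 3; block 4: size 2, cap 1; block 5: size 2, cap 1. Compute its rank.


Rank of a partition matroid = sum of min(|Si|, ci) for each block.
= min(5,3) + min(2,2) + min(3,3) + min(2,1) + min(2,1)
= 3 + 2 + 3 + 1 + 1
= 10.

10


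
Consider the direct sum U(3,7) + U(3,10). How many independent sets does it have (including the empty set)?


For a direct sum, |I(M1+M2)| = |I(M1)| * |I(M2)|.
|I(U(3,7))| = sum C(7,k) for k=0..3 = 64.
|I(U(3,10))| = sum C(10,k) for k=0..3 = 176.
Total = 64 * 176 = 11264.

11264


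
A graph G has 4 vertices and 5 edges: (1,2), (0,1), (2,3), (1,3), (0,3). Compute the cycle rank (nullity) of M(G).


Cycle rank (nullity) = |E| - r(M) = |E| - (|V| - c).
|E| = 5, |V| = 4, c = 1.
Nullity = 5 - (4 - 1) = 5 - 3 = 2.

2


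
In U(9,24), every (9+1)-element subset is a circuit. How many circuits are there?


In U(9,24), circuits are the (10)-element subsets.
Any set of 10 elements is dependent, and removing any one element gives
an independent set of size 9, so it is a minimal dependent set.
Number of circuits = C(24,10) = 24! / (10! * 14!) = 1961256.

1961256


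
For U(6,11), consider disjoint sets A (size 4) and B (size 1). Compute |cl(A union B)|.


|A union B| = 4 + 1 = 5 (disjoint).
In U(6,11), cl(S) = S if |S| < 6, else cl(S) = E.
Since 5 < 6, cl(A union B) = A union B.
|cl(A union B)| = 5.

5


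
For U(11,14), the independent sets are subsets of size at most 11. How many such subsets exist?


Independent sets of U(11,14) are all subsets of size <= 11.
Count = (14 choose 0) + (14 choose 1) + (14 choose 2) + (14 choose 3) + (14 choose 4) + (14 choose 5) + (14 choose 6) + (14 choose 7) + (14 choose 8) + (14 choose 9) + (14 choose 10) + (14 choose 11)
     = 1 + 14 + 91 + 364 + 1001 + 2002 + 3003 + 3432 + 3003 + 2002 + 1001 + 364
     = 16278.

16278


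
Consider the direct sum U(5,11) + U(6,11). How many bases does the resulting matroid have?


Bases of a direct sum M1 + M2: |B| = |B(M1)| * |B(M2)|.
|B(U(5,11))| = C(11,5) = 462.
|B(U(6,11))| = C(11,6) = 462.
Total bases = 462 * 462 = 213444.

213444


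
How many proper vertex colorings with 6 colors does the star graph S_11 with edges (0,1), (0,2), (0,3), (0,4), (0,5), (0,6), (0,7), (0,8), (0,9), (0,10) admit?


P(tree, k) = k * (k-1)^(10) for any tree on 11 vertices.
P(6) = 6 * 5^10 = 6 * 9765625 = 58593750.

58593750


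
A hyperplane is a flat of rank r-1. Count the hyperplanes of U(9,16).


Hyperplanes of U(9,16) are flats of rank 8.
In a uniform matroid, these are exactly the (8)-element subsets.
Count = C(16,8) = 16! / (8! * 8!) = 12870.

12870


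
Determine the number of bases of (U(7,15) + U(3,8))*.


(M1+M2)* = M1* + M2*.
M1* = U(8,15), bases: C(15,8) = 6435.
M2* = U(5,8), bases: C(8,5) = 56.
|B(M*)| = 6435 * 56 = 360360.

360360


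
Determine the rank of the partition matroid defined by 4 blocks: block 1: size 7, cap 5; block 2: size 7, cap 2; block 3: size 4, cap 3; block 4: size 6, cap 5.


Rank of a partition matroid = sum of min(|Si|, ci) for each block.
= min(7,5) + min(7,2) + min(4,3) + min(6,5)
= 5 + 2 + 3 + 5
= 15.

15


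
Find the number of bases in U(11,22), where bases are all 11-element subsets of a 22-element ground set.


Bases of U(11,22) are all 11-element subsets of the 22-element ground set.
Number of bases = C(22,11).
C(22,11) = 705432.

705432


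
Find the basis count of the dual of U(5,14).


The dual of U(r,n) is U(n-r, n) = U(9,14).
Bases of U(9,14) are all (9)-element subsets.
|B(M*)| = (14 choose 9) = 2002.

2002


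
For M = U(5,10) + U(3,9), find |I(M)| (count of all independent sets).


For a direct sum, |I(M1+M2)| = |I(M1)| * |I(M2)|.
|I(U(5,10))| = sum C(10,k) for k=0..5 = 638.
|I(U(3,9))| = sum C(9,k) for k=0..3 = 130.
Total = 638 * 130 = 82940.

82940


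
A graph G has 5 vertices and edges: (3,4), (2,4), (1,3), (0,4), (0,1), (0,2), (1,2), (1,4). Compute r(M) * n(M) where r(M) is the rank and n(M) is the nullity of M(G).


r(M) = |V| - c = 5 - 1 = 4.
nullity = |E| - r(M) = 8 - 4 = 4.
Product = 4 * 4 = 16.

16


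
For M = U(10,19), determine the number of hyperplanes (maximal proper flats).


Hyperplanes of U(10,19) are flats of rank 9.
In a uniform matroid, these are exactly the (9)-element subsets.
Count = C(19,9) = 19! / (9! * 10!) = 92378.

92378


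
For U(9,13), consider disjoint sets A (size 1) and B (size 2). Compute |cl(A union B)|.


|A union B| = 1 + 2 = 3 (disjoint).
In U(9,13), cl(S) = S if |S| < 9, else cl(S) = E.
Since 3 < 9, cl(A union B) = A union B.
|cl(A union B)| = 3.

3


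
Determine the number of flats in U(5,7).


Flats of U(5,7): every subset of size < 5 is a flat, plus E itself.
Count = (7 choose 0) + (7 choose 1) + (7 choose 2) + (7 choose 3) + (7 choose 4) + 1
     = 1 + 7 + 21 + 35 + 35 + 1
     = 100.

100


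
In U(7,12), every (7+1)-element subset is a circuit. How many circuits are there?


In U(7,12), circuits are the (8)-element subsets.
Any set of 8 elements is dependent, and removing any one element gives
an independent set of size 7, so it is a minimal dependent set.
Number of circuits = C(12,8) = 12! / (8! * 4!) = 495.

495


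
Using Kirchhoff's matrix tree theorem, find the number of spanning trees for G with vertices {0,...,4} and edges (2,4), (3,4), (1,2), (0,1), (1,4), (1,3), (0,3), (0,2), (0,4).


By Kirchhoff's matrix tree theorem, the number of spanning trees equals
the determinant of any cofactor of the Laplacian matrix L.
G has 5 vertices and 9 edges.
Computing the (4 x 4) cofactor determinant gives 75.

75


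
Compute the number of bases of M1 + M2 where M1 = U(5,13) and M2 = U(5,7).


Bases of a direct sum M1 + M2: |B| = |B(M1)| * |B(M2)|.
|B(U(5,13))| = C(13,5) = 1287.
|B(U(5,7))| = C(7,5) = 21.
Total bases = 1287 * 21 = 27027.

27027


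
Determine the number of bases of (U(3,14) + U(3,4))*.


(M1+M2)* = M1* + M2*.
M1* = U(11,14), bases: C(14,11) = 364.
M2* = U(1,4), bases: C(4,1) = 4.
|B(M*)| = 364 * 4 = 1456.

1456


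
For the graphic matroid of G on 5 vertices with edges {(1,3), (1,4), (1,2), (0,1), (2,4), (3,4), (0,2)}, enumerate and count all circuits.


A circuit in a graphic matroid = edge set of a simple cycle.
G has 5 vertices and 7 edges.
Enumerating all minimal edge subsets forming cycles...
Total circuits found: 6.

6


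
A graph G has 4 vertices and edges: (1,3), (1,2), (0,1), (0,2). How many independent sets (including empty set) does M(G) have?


An independent set in a graphic matroid is an acyclic edge subset.
G has 4 vertices and 4 edges.
Enumerate all 2^4 = 16 subsets, checking for acyclicity.
Total independent sets = 14.

14


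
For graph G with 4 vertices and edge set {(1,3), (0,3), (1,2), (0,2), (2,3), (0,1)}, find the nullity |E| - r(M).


Cycle rank (nullity) = |E| - r(M) = |E| - (|V| - c).
|E| = 6, |V| = 4, c = 1.
Nullity = 6 - (4 - 1) = 6 - 3 = 3.

3


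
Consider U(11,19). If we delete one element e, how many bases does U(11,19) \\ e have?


Deleting e from U(11,19) gives U(11,18) since n > r.
Bases of U(11,18) = C(18,11) = 18! / (11! * 7!) = 31824.

31824


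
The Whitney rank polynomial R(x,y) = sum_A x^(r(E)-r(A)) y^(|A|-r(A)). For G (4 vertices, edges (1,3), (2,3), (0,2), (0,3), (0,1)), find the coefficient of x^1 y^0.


R(x,y) = sum over A in 2^E of x^(r(E)-r(A)) * y^(|A|-r(A)).
G has 4 vertices, 5 edges. r(E) = 3.
Enumerate all 2^5 = 32 subsets.
Count subsets with r(E)-r(A)=1 and |A|-r(A)=0: 10.

10


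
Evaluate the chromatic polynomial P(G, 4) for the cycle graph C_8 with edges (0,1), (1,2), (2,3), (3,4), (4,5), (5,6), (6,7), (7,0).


P(C_8, k) = (k-1)^8 + (-1)^8*(k-1).
P(4) = (3)^8 + 3
= 6561 + 3 = 6564.

6564


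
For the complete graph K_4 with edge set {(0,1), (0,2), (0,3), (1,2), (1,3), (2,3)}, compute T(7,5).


T(K_4; x,y) = x^3 + 3x^2 + 4xy + 2x + y^3 + 3y^2 + 2y.
Substituting x=7, y=5:
= 343 + 147 + 140 + 14 + 125 + 75 + 10
= 854.

854


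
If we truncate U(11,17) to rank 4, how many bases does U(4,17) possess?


Truncating U(11,17) to rank 4 gives U(4,17).
Bases of U(4,17) are all 4-element subsets of 17 elements.
Number of bases = C(17,4) = 17! / (4! * 13!) = 2380.

2380


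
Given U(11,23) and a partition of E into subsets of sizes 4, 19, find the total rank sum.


r(Ai) = min(|Ai|, 11) for each part.
Sum = min(4,11) + min(19,11)
    = 4 + 11
    = 15.

15


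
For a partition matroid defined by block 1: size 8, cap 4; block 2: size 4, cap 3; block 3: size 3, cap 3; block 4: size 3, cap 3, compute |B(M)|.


A basis picks exactly ci elements from block i.
Number of bases = product of C(|Si|, ci).
= C(8,4) * C(4,3) * C(3,3) * C(3,3)
= 70 * 4 * 1 * 1
= 280.

280


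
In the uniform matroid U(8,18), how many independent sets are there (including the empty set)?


Independent sets of U(8,18) are all subsets of size <= 8.
Count = C(18,0) + C(18,1) + C(18,2) + C(18,3) + C(18,4) + C(18,5) + C(18,6) + C(18,7) + C(18,8)
     = 1 + 18 + 153 + 816 + 3060 + 8568 + 18564 + 31824 + 43758
     = 106762.

106762


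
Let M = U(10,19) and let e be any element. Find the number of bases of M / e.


Contracting e from U(10,19) gives U(9,18).
Bases of U(9,18) = C(18,9) = 18! / (9! * 9!) = 48620.

48620


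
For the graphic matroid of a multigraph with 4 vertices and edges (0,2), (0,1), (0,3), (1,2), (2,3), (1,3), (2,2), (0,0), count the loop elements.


In a graphic matroid, a loop is a self-loop edge (u,u) with rank 0.
Examining all 8 edges for self-loops...
Self-loops found: (2,2), (0,0)
Number of loops = 2.

2


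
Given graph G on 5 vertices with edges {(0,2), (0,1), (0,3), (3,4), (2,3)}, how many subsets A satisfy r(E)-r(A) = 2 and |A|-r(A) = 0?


R(x,y) = sum over A in 2^E of x^(r(E)-r(A)) * y^(|A|-r(A)).
G has 5 vertices, 5 edges. r(E) = 4.
Enumerate all 2^5 = 32 subsets.
Count subsets with r(E)-r(A)=2 and |A|-r(A)=0: 10.

10


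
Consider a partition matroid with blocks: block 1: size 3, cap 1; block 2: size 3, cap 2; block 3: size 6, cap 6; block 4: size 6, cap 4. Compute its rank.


Rank of a partition matroid = sum of min(|Si|, ci) for each block.
= min(3,1) + min(3,2) + min(6,6) + min(6,4)
= 1 + 2 + 6 + 4
= 13.

13


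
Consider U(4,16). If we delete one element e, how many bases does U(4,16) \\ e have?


Deleting e from U(4,16) gives U(4,15) since n > r.
Bases of U(4,15) = C(15,4) = (15 * 14 * 13 * 12) / (1 * 2 * 3 * 4) = 1365.

1365


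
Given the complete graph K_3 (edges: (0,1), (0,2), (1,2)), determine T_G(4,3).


T(K_3; x,y) = x^2 + x + y.
T(4,3) = 16 + 4 + 3 = 23.

23


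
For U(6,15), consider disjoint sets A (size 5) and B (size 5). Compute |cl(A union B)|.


|A union B| = 5 + 5 = 10 (disjoint).
In U(6,15), cl(S) = S if |S| < 6, else cl(S) = E.
Since 10 >= 6, cl(A union B) = E.
|cl(A union B)| = 15.

15


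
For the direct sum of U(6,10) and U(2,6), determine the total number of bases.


Bases of a direct sum M1 + M2: |B| = |B(M1)| * |B(M2)|.
|B(U(6,10))| = C(10,6) = 210.
|B(U(2,6))| = C(6,2) = 15.
Total bases = 210 * 15 = 3150.

3150


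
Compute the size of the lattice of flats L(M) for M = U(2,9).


Flats of U(2,9): every subset of size < 2 is a flat, plus E itself.
Count = (9 choose 0) + (9 choose 1) + 1
     = 1 + 9 + 1
     = 11.

11


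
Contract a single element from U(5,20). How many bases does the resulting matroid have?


Contracting e from U(5,20) gives U(4,19).
Bases of U(4,19) = C(19,4) = 19! / (4! * 15!) = 3876.

3876


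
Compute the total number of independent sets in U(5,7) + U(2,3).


For a direct sum, |I(M1+M2)| = |I(M1)| * |I(M2)|.
|I(U(5,7))| = sum C(7,k) for k=0..5 = 120.
|I(U(2,3))| = sum C(3,k) for k=0..2 = 7.
Total = 120 * 7 = 840.

840


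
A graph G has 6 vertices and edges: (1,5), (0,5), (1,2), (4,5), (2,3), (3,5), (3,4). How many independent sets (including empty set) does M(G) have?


An independent set in a graphic matroid is an acyclic edge subset.
G has 6 vertices and 7 edges.
Enumerate all 2^7 = 128 subsets, checking for acyclicity.
Total independent sets = 104.

104


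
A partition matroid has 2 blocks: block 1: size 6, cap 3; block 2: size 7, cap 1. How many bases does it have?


A basis picks exactly ci elements from block i.
Number of bases = product of C(|Si|, ci).
= C(6,3) * C(7,1)
= 20 * 7
= 140.

140


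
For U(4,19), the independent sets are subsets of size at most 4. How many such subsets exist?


Independent sets of U(4,19) are all subsets of size <= 4.
Count = (19 choose 0) + (19 choose 1) + (19 choose 2) + (19 choose 3) + (19 choose 4)
     = 1 + 19 + 171 + 969 + 3876
     = 5036.

5036


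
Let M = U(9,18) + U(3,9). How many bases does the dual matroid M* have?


(M1+M2)* = M1* + M2*.
M1* = U(9,18), bases: C(18,9) = 48620.
M2* = U(6,9), bases: C(9,6) = 84.
|B(M*)| = 48620 * 84 = 4084080.

4084080


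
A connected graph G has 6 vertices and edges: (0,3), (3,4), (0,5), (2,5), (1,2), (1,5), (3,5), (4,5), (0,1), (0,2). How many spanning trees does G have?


By Kirchhoff's matrix tree theorem, the number of spanning trees equals
the determinant of any cofactor of the Laplacian matrix L.
G has 6 vertices and 10 edges.
Computing the (5 x 5) cofactor determinant gives 104.

104


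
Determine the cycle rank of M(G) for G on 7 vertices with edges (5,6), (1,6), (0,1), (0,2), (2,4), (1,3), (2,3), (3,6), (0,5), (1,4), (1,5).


Cycle rank (nullity) = |E| - r(M) = |E| - (|V| - c).
|E| = 11, |V| = 7, c = 1.
Nullity = 11 - (7 - 1) = 11 - 6 = 5.

5


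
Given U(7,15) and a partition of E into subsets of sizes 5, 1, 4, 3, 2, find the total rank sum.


r(Ai) = min(|Ai|, 7) for each part.
Sum = min(5,7) + min(1,7) + min(4,7) + min(3,7) + min(2,7)
    = 5 + 1 + 4 + 3 + 2
    = 15.

15


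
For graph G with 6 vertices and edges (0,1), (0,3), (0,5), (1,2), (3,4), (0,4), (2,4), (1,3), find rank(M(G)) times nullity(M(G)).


r(M) = |V| - c = 6 - 1 = 5.
nullity = |E| - r(M) = 8 - 5 = 3.
Product = 5 * 3 = 15.

15


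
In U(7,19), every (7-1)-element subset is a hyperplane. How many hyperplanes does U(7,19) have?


Hyperplanes of U(7,19) are flats of rank 6.
In a uniform matroid, these are exactly the (6)-element subsets.
Count = C(19,6) = 27132.

27132


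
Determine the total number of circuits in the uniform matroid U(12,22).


In U(12,22), circuits are the (13)-element subsets.
Any set of 13 elements is dependent, and removing any one element gives
an independent set of size 12, so it is a minimal dependent set.
Number of circuits = (22 choose 13) = 497420.

497420


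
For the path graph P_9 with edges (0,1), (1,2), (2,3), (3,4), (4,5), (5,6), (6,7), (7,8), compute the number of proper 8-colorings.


P(P_9, k) = k * (k-1)^(8).
P(8) = 8 * 7^8 = 8 * 5764801 = 46118408.

46118408


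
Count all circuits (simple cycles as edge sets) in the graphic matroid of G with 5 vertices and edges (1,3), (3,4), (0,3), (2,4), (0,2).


A circuit in a graphic matroid = edge set of a simple cycle.
G has 5 vertices and 5 edges.
Enumerating all minimal edge subsets forming cycles...
Total circuits found: 1.

1


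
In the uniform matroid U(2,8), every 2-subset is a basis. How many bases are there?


Bases of U(2,8) are all 2-element subsets of the 8-element ground set.
Number of bases = C(8,2).
C(8,2) = 8! / (2! * 6!) = 28.

28


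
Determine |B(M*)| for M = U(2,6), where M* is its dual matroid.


The dual of U(r,n) is U(n-r, n) = U(4,6).
Bases of U(4,6) are all (4)-element subsets.
|B(M*)| = C(6,4) = 6! / (4! * 2!) = 15.

15


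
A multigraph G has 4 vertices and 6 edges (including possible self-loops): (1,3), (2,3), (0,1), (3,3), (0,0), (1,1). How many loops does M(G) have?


In a graphic matroid, a loop is a self-loop edge (u,u) with rank 0.
Examining all 6 edges for self-loops...
Self-loops found: (3,3), (0,0), (1,1)
Number of loops = 3.

3


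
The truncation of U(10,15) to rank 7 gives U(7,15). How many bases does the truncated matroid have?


Truncating U(10,15) to rank 7 gives U(7,15).
Bases of U(7,15) are all 7-element subsets of 15 elements.
Number of bases = C(15,7) = 6435.

6435


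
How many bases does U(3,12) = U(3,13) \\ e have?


Deleting e from U(3,13) gives U(3,12) since n > r.
Bases of U(3,12) = C(12,3) = (12 * 11 * 10) / (1 * 2 * 3) = 220.

220


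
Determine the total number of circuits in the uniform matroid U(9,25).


In U(9,25), circuits are the (10)-element subsets.
Any set of 10 elements is dependent, and removing any one element gives
an independent set of size 9, so it is a minimal dependent set.
Number of circuits = (25 choose 10) = 3268760.

3268760


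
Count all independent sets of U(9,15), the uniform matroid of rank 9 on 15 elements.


Independent sets of U(9,15) are all subsets of size <= 9.
Count = (15 choose 0) + (15 choose 1) + (15 choose 2) + (15 choose 3) + (15 choose 4) + (15 choose 5) + (15 choose 6) + (15 choose 7) + (15 choose 8) + (15 choose 9)
     = 1 + 15 + 105 + 455 + 1365 + 3003 + 5005 + 6435 + 6435 + 5005
     = 27824.

27824


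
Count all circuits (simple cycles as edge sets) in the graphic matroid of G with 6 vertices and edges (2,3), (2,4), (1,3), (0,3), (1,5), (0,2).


A circuit in a graphic matroid = edge set of a simple cycle.
G has 6 vertices and 6 edges.
Enumerating all minimal edge subsets forming cycles...
Total circuits found: 1.

1


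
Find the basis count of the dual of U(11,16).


The dual of U(r,n) is U(n-r, n) = U(5,16).
Bases of U(5,16) are all (5)-element subsets.
|B(M*)| = C(16,5) = 4368.

4368


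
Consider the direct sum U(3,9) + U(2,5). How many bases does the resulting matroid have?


Bases of a direct sum M1 + M2: |B| = |B(M1)| * |B(M2)|.
|B(U(3,9))| = C(9,3) = 84.
|B(U(2,5))| = C(5,2) = 10.
Total bases = 84 * 10 = 840.

840


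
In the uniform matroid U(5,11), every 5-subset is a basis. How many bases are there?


Bases of U(5,11) are all 5-element subsets of the 11-element ground set.
Number of bases = C(11,5).
(11 choose 5) = 462.

462


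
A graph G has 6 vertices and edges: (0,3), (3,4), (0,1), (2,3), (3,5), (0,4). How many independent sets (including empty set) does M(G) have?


An independent set in a graphic matroid is an acyclic edge subset.
G has 6 vertices and 6 edges.
Enumerate all 2^6 = 64 subsets, checking for acyclicity.
Total independent sets = 56.

56


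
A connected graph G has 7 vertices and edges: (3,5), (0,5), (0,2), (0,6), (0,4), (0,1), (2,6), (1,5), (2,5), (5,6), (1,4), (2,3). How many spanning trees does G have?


By Kirchhoff's matrix tree theorem, the number of spanning trees equals
the determinant of any cofactor of the Laplacian matrix L.
G has 7 vertices and 12 edges.
Computing the (6 x 6) cofactor determinant gives 257.

257


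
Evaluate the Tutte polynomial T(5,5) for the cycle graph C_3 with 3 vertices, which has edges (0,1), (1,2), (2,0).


T(C_3; x,y) = x + x^2 + ... + x^(2) + y.
T(5,5) = 5^1 + 5^2 + 5
= 5 + 25 + 5
= 35.

35


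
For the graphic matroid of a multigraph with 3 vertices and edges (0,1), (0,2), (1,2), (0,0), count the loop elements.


In a graphic matroid, a loop is a self-loop edge (u,u) with rank 0.
Examining all 4 edges for self-loops...
Self-loops found: (0,0)
Number of loops = 1.

1


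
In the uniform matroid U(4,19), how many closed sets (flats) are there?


Flats of U(4,19): every subset of size < 4 is a flat, plus E itself.
Count = C(19,0) + C(19,1) + C(19,2) + C(19,3) + 1
     = 1 + 19 + 171 + 969 + 1
     = 1161.

1161


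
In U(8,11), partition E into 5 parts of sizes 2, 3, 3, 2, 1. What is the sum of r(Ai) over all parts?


r(Ai) = min(|Ai|, 8) for each part.
Sum = min(2,8) + min(3,8) + min(3,8) + min(2,8) + min(1,8)
    = 2 + 3 + 3 + 2 + 1
    = 11.

11


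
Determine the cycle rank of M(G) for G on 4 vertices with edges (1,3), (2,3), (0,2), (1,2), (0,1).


Cycle rank (nullity) = |E| - r(M) = |E| - (|V| - c).
|E| = 5, |V| = 4, c = 1.
Nullity = 5 - (4 - 1) = 5 - 3 = 2.

2


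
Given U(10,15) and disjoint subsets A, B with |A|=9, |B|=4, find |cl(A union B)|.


|A union B| = 9 + 4 = 13 (disjoint).
In U(10,15), cl(S) = S if |S| < 10, else cl(S) = E.
Since 13 >= 10, cl(A union B) = E.
|cl(A union B)| = 15.

15


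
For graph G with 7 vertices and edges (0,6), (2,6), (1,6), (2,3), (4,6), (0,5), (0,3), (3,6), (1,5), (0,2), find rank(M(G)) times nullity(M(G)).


r(M) = |V| - c = 7 - 1 = 6.
nullity = |E| - r(M) = 10 - 6 = 4.
Product = 6 * 4 = 24.

24


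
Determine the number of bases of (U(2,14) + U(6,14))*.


(M1+M2)* = M1* + M2*.
M1* = U(12,14), bases: C(14,12) = 91.
M2* = U(8,14), bases: C(14,8) = 3003.
|B(M*)| = 91 * 3003 = 273273.

273273


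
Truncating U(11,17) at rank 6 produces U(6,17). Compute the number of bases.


Truncating U(11,17) to rank 6 gives U(6,17).
Bases of U(6,17) are all 6-element subsets of 17 elements.
Number of bases = C(17,6) = 12376.

12376


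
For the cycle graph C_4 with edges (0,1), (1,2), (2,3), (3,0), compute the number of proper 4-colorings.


P(C_4, k) = (k-1)^4 + (-1)^4*(k-1).
P(4) = (3)^4 + 3
= 81 + 3 = 84.

84


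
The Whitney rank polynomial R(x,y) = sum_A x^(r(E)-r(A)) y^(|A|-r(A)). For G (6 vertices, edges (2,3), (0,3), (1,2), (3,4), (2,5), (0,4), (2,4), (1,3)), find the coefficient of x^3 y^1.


R(x,y) = sum over A in 2^E of x^(r(E)-r(A)) * y^(|A|-r(A)).
G has 6 vertices, 8 edges. r(E) = 5.
Enumerate all 2^8 = 256 subsets.
Count subsets with r(E)-r(A)=3 and |A|-r(A)=1: 3.

3


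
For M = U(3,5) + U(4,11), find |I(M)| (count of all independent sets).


For a direct sum, |I(M1+M2)| = |I(M1)| * |I(M2)|.
|I(U(3,5))| = sum C(5,k) for k=0..3 = 26.
|I(U(4,11))| = sum C(11,k) for k=0..4 = 562.
Total = 26 * 562 = 14612.

14612


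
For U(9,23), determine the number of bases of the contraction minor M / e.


Contracting e from U(9,23) gives U(8,22).
Bases of U(8,22) = (22 choose 8) = 319770.

319770


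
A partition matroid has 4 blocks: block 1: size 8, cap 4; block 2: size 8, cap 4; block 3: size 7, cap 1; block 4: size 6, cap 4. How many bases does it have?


A basis picks exactly ci elements from block i.
Number of bases = product of C(|Si|, ci).
= C(8,4) * C(8,4) * C(7,1) * C(6,4)
= 70 * 70 * 7 * 15
= 514500.

514500


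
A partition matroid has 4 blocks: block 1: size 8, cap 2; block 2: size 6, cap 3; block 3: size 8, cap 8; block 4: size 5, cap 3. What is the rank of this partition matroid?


Rank of a partition matroid = sum of min(|Si|, ci) for each block.
= min(8,2) + min(6,3) + min(8,8) + min(5,3)
= 2 + 3 + 8 + 3
= 16.

16


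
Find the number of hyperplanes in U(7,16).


Hyperplanes of U(7,16) are flats of rank 6.
In a uniform matroid, these are exactly the (6)-element subsets.
Count = C(16,6) = 8008.

8008


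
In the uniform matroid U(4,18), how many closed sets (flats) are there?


Flats of U(4,18): every subset of size < 4 is a flat, plus E itself.
Count = C(18,0) + C(18,1) + C(18,2) + C(18,3) + 1
     = 1 + 18 + 153 + 816 + 1
     = 989.

989


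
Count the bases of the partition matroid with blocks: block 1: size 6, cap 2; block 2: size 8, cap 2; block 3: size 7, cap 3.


A basis picks exactly ci elements from block i.
Number of bases = product of C(|Si|, ci).
= C(6,2) * C(8,2) * C(7,3)
= 15 * 28 * 35
= 14700.

14700


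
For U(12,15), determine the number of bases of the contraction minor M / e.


Contracting e from U(12,15) gives U(11,14).
Bases of U(11,14) = C(14,11) = 364.

364


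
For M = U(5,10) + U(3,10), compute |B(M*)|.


(M1+M2)* = M1* + M2*.
M1* = U(5,10), bases: C(10,5) = 252.
M2* = U(7,10), bases: C(10,7) = 120.
|B(M*)| = 252 * 120 = 30240.

30240


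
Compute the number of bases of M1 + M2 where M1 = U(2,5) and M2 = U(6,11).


Bases of a direct sum M1 + M2: |B| = |B(M1)| * |B(M2)|.
|B(U(2,5))| = C(5,2) = 10.
|B(U(6,11))| = C(11,6) = 462.
Total bases = 10 * 462 = 4620.

4620


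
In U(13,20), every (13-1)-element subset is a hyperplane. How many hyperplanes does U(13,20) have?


Hyperplanes of U(13,20) are flats of rank 12.
In a uniform matroid, these are exactly the (12)-element subsets.
Count = C(20,12) = 20! / (12! * 8!) = 125970.

125970


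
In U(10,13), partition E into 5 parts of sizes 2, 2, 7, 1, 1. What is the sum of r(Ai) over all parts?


r(Ai) = min(|Ai|, 10) for each part.
Sum = min(2,10) + min(2,10) + min(7,10) + min(1,10) + min(1,10)
    = 2 + 2 + 7 + 1 + 1
    = 13.

13


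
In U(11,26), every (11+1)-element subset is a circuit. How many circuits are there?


In U(11,26), circuits are the (12)-element subsets.
Any set of 12 elements is dependent, and removing any one element gives
an independent set of size 11, so it is a minimal dependent set.
Number of circuits = C(26,12) = 26! / (12! * 14!) = 9657700.

9657700


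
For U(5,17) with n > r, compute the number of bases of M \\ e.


Deleting e from U(5,17) gives U(5,16) since n > r.
Bases of U(5,16) = C(16,5) = 4368.

4368


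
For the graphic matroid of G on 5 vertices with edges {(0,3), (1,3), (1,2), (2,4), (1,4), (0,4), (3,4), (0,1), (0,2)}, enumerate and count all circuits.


A circuit in a graphic matroid = edge set of a simple cycle.
G has 5 vertices and 9 edges.
Enumerating all minimal edge subsets forming cycles...
Total circuits found: 22.

22


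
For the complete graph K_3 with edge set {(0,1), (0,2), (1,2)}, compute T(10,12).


T(K_3; x,y) = x^2 + x + y.
T(10,12) = 100 + 10 + 12 = 122.

122


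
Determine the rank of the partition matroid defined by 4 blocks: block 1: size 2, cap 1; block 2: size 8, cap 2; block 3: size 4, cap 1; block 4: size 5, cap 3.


Rank of a partition matroid = sum of min(|Si|, ci) for each block.
= min(2,1) + min(8,2) + min(4,1) + min(5,3)
= 1 + 2 + 1 + 3
= 7.

7


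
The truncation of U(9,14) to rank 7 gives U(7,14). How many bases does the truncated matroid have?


Truncating U(9,14) to rank 7 gives U(7,14).
Bases of U(7,14) are all 7-element subsets of 14 elements.
Number of bases = C(14,7) = 3432.

3432


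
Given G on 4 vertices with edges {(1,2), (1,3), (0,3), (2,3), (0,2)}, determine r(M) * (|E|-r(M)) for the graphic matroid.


r(M) = |V| - c = 4 - 1 = 3.
nullity = |E| - r(M) = 5 - 3 = 2.
Product = 3 * 2 = 6.

6


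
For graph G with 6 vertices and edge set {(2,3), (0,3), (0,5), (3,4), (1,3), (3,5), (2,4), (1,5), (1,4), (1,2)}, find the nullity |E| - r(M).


Cycle rank (nullity) = |E| - r(M) = |E| - (|V| - c).
|E| = 10, |V| = 6, c = 1.
Nullity = 10 - (6 - 1) = 10 - 5 = 5.

5


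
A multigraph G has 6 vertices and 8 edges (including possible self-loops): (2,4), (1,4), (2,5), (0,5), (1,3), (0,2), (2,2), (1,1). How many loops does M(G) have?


In a graphic matroid, a loop is a self-loop edge (u,u) with rank 0.
Examining all 8 edges for self-loops...
Self-loops found: (2,2), (1,1)
Number of loops = 2.

2


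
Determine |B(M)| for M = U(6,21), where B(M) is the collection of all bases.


Bases of U(6,21) are all 6-element subsets of the 21-element ground set.
Number of bases = C(21,6).
(21 choose 6) = 54264.

54264


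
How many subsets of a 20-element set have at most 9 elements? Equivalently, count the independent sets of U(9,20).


Independent sets of U(9,20) are all subsets of size <= 9.
Count = C(20,0) + C(20,1) + C(20,2) + C(20,3) + C(20,4) + C(20,5) + C(20,6) + C(20,7) + C(20,8) + C(20,9)
     = 1 + 20 + 190 + 1140 + 4845 + 15504 + 38760 + 77520 + 125970 + 167960
     = 431910.

431910


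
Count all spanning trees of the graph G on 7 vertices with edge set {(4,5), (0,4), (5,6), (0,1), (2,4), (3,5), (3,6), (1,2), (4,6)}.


By Kirchhoff's matrix tree theorem, the number of spanning trees equals
the determinant of any cofactor of the Laplacian matrix L.
G has 7 vertices and 9 edges.
Computing the (6 x 6) cofactor determinant gives 32.

32


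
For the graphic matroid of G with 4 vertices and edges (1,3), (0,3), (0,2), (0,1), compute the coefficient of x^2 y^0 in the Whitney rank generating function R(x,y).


R(x,y) = sum over A in 2^E of x^(r(E)-r(A)) * y^(|A|-r(A)).
G has 4 vertices, 4 edges. r(E) = 3.
Enumerate all 2^4 = 16 subsets.
Count subsets with r(E)-r(A)=2 and |A|-r(A)=0: 4.

4


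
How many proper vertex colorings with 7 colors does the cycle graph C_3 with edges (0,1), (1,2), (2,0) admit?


P(C_3, k) = (k-1)^3 + (-1)^3*(k-1).
P(7) = (6)^3 - 6
= 216 - 6 = 210.

210


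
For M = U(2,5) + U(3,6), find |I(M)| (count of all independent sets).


For a direct sum, |I(M1+M2)| = |I(M1)| * |I(M2)|.
|I(U(2,5))| = sum C(5,k) for k=0..2 = 16.
|I(U(3,6))| = sum C(6,k) for k=0..3 = 42.
Total = 16 * 42 = 672.

672


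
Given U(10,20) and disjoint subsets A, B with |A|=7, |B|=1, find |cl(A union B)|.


|A union B| = 7 + 1 = 8 (disjoint).
In U(10,20), cl(S) = S if |S| < 10, else cl(S) = E.
Since 8 < 10, cl(A union B) = A union B.
|cl(A union B)| = 8.

8


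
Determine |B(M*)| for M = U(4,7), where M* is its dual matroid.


The dual of U(r,n) is U(n-r, n) = U(3,7).
Bases of U(3,7) are all (3)-element subsets.
|B(M*)| = C(7,3) = 7! / (3! * 4!) = 35.

35


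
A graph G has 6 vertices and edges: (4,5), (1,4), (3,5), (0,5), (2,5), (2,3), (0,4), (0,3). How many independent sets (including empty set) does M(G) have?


An independent set in a graphic matroid is an acyclic edge subset.
G has 6 vertices and 8 edges.
Enumerate all 2^8 = 256 subsets, checking for acyclicity.
Total independent sets = 164.

164


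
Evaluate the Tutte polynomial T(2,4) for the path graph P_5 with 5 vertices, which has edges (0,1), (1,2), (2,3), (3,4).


A path on 5 vertices is a tree with 4 edges.
T(x,y) = x^(4) for any tree.
T(2,4) = 2^4 = 16.

16


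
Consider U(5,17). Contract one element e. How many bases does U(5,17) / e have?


Contracting e from U(5,17) gives U(4,16).
Bases of U(4,16) = C(16,4) = 16! / (4! * 12!) = 1820.

1820


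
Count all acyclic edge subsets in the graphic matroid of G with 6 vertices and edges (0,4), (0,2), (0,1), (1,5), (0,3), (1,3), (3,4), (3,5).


An independent set in a graphic matroid is an acyclic edge subset.
G has 6 vertices and 8 edges.
Enumerate all 2^8 = 256 subsets, checking for acyclicity.
Total independent sets = 164.

164


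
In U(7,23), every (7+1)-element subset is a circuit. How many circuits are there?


In U(7,23), circuits are the (8)-element subsets.
Any set of 8 elements is dependent, and removing any one element gives
an independent set of size 7, so it is a minimal dependent set.
Number of circuits = C(23,8) = 490314.

490314


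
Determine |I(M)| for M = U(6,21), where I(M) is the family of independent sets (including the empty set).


Independent sets of U(6,21) are all subsets of size <= 6.
Count = (21 choose 0) + (21 choose 1) + (21 choose 2) + (21 choose 3) + (21 choose 4) + (21 choose 5) + (21 choose 6)
     = 1 + 21 + 210 + 1330 + 5985 + 20349 + 54264
     = 82160.

82160


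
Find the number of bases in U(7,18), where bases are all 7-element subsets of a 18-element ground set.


Bases of U(7,18) are all 7-element subsets of the 18-element ground set.
Number of bases = C(18,7).
C(18,7) = 18! / (7! * 11!) = 31824.

31824


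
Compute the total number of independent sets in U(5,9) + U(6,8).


For a direct sum, |I(M1+M2)| = |I(M1)| * |I(M2)|.
|I(U(5,9))| = sum C(9,k) for k=0..5 = 382.
|I(U(6,8))| = sum C(8,k) for k=0..6 = 247.
Total = 382 * 247 = 94354.

94354


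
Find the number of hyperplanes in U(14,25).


Hyperplanes of U(14,25) are flats of rank 13.
In a uniform matroid, these are exactly the (13)-element subsets.
Count = C(25,13) = 25! / (13! * 12!) = 5200300.

5200300


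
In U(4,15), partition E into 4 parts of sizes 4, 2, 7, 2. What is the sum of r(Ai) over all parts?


r(Ai) = min(|Ai|, 4) for each part.
Sum = min(4,4) + min(2,4) + min(7,4) + min(2,4)
    = 4 + 2 + 4 + 2
    = 12.

12


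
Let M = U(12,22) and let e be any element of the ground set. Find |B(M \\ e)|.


Deleting e from U(12,22) gives U(12,21) since n > r.
Bases of U(12,21) = C(21,12) = 21! / (12! * 9!) = 293930.

293930


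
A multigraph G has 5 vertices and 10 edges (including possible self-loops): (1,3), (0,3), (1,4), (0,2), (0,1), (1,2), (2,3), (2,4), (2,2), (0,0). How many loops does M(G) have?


In a graphic matroid, a loop is a self-loop edge (u,u) with rank 0.
Examining all 10 edges for self-loops...
Self-loops found: (2,2), (0,0)
Number of loops = 2.

2


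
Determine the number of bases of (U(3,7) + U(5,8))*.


(M1+M2)* = M1* + M2*.
M1* = U(4,7), bases: C(7,4) = 35.
M2* = U(3,8), bases: C(8,3) = 56.
|B(M*)| = 35 * 56 = 1960.

1960


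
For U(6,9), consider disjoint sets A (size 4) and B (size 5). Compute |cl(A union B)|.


|A union B| = 4 + 5 = 9 (disjoint).
In U(6,9), cl(S) = S if |S| < 6, else cl(S) = E.
Since 9 >= 6, cl(A union B) = E.
|cl(A union B)| = 9.

9


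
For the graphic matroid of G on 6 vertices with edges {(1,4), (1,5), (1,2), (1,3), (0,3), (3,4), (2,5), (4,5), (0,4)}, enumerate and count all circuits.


A circuit in a graphic matroid = edge set of a simple cycle.
G has 6 vertices and 9 edges.
Enumerating all minimal edge subsets forming cycles...
Total circuits found: 10.

10


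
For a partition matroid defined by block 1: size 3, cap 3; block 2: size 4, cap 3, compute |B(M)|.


A basis picks exactly ci elements from block i.
Number of bases = product of C(|Si|, ci).
= C(3,3) * C(4,3)
= 1 * 4
= 4.

4


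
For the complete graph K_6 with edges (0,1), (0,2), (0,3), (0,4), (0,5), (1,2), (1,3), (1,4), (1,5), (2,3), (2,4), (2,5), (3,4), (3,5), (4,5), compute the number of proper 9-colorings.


P(K_6, k) = k(k-1)(k-2)...(k-5).
P(9) = (9) * (8) * (7) * (6) * (5) * (4) = 60480.

60480


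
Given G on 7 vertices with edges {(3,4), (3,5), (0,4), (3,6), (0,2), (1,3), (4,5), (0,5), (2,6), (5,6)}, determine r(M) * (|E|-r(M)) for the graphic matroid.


r(M) = |V| - c = 7 - 1 = 6.
nullity = |E| - r(M) = 10 - 6 = 4.
Product = 6 * 4 = 24.

24


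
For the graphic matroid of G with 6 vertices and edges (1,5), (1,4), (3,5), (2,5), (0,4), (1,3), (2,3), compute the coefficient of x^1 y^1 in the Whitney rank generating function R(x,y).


R(x,y) = sum over A in 2^E of x^(r(E)-r(A)) * y^(|A|-r(A)).
G has 6 vertices, 7 edges. r(E) = 5.
Enumerate all 2^7 = 128 subsets.
Count subsets with r(E)-r(A)=1 and |A|-r(A)=1: 12.

12


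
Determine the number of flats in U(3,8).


Flats of U(3,8): every subset of size < 3 is a flat, plus E itself.
Count = (8 choose 0) + (8 choose 1) + (8 choose 2) + 1
     = 1 + 8 + 28 + 1
     = 38.

38


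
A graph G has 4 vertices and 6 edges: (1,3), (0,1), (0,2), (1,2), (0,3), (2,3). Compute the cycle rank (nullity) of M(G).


Cycle rank (nullity) = |E| - r(M) = |E| - (|V| - c).
|E| = 6, |V| = 4, c = 1.
Nullity = 6 - (4 - 1) = 6 - 3 = 3.

3


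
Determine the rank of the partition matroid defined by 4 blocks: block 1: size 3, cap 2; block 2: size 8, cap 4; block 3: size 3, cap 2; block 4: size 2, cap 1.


Rank of a partition matroid = sum of min(|Si|, ci) for each block.
= min(3,2) + min(8,4) + min(3,2) + min(2,1)
= 2 + 4 + 2 + 1
= 9.

9


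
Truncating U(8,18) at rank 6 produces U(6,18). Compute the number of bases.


Truncating U(8,18) to rank 6 gives U(6,18).
Bases of U(6,18) are all 6-element subsets of 18 elements.
Number of bases = C(18,6) = 18! / (6! * 12!) = 18564.

18564


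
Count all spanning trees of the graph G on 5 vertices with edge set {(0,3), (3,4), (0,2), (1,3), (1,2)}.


By Kirchhoff's matrix tree theorem, the number of spanning trees equals
the determinant of any cofactor of the Laplacian matrix L.
G has 5 vertices and 5 edges.
Computing the (4 x 4) cofactor determinant gives 4.

4


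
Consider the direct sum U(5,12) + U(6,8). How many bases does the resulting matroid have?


Bases of a direct sum M1 + M2: |B| = |B(M1)| * |B(M2)|.
|B(U(5,12))| = C(12,5) = 792.
|B(U(6,8))| = C(8,6) = 28.
Total bases = 792 * 28 = 22176.

22176


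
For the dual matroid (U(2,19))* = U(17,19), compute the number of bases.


The dual of U(r,n) is U(n-r, n) = U(17,19).
Bases of U(17,19) are all (17)-element subsets.
|B(M*)| = C(19,17) = 19! / (17! * 2!) = 171.

171


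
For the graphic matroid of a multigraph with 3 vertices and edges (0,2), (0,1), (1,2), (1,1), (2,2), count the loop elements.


In a graphic matroid, a loop is a self-loop edge (u,u) with rank 0.
Examining all 5 edges for self-loops...
Self-loops found: (1,1), (2,2)
Number of loops = 2.

2


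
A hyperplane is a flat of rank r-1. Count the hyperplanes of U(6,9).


Hyperplanes of U(6,9) are flats of rank 5.
In a uniform matroid, these are exactly the (5)-element subsets.
Count = C(9,5) = 126.

126


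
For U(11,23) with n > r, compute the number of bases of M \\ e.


Deleting e from U(11,23) gives U(11,22) since n > r.
Bases of U(11,22) = C(22,11) = 705432.

705432


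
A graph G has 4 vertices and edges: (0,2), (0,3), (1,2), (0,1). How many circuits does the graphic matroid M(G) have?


A circuit in a graphic matroid = edge set of a simple cycle.
G has 4 vertices and 4 edges.
Enumerating all minimal edge subsets forming cycles...
Total circuits found: 1.

1


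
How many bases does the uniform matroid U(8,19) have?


Bases of U(8,19) are all 8-element subsets of the 19-element ground set.
Number of bases = C(19,8).
C(19,8) = 75582.

75582


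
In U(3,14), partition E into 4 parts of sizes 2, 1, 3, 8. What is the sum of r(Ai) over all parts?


r(Ai) = min(|Ai|, 3) for each part.
Sum = min(2,3) + min(1,3) + min(3,3) + min(8,3)
    = 2 + 1 + 3 + 3
    = 9.

9


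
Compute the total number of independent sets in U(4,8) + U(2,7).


For a direct sum, |I(M1+M2)| = |I(M1)| * |I(M2)|.
|I(U(4,8))| = sum C(8,k) for k=0..4 = 163.
|I(U(2,7))| = sum C(7,k) for k=0..2 = 29.
Total = 163 * 29 = 4727.

4727


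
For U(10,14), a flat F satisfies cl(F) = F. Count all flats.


Flats of U(10,14): every subset of size < 10 is a flat, plus E itself.
Count = C(14,0) + C(14,1) + C(14,2) + C(14,3) + C(14,4) + C(14,5) + C(14,6) + C(14,7) + C(14,8) + C(14,9) + 1
     = 1 + 14 + 91 + 364 + 1001 + 2002 + 3003 + 3432 + 3003 + 2002 + 1
     = 14914.

14914


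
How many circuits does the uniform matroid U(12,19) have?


In U(12,19), circuits are the (13)-element subsets.
Any set of 13 elements is dependent, and removing any one element gives
an independent set of size 12, so it is a minimal dependent set.
Number of circuits = (19 choose 13) = 27132.

27132


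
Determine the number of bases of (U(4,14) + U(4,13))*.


(M1+M2)* = M1* + M2*.
M1* = U(10,14), bases: C(14,10) = 1001.
M2* = U(9,13), bases: C(13,9) = 715.
|B(M*)| = 1001 * 715 = 715715.

715715


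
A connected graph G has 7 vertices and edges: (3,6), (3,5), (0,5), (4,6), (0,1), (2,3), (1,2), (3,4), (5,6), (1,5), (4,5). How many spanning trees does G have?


By Kirchhoff's matrix tree theorem, the number of spanning trees equals
the determinant of any cofactor of the Laplacian matrix L.
G has 7 vertices and 11 edges.
Computing the (6 x 6) cofactor determinant gives 152.

152


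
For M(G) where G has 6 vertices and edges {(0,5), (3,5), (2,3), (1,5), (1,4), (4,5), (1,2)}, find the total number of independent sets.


An independent set in a graphic matroid is an acyclic edge subset.
G has 6 vertices and 7 edges.
Enumerate all 2^7 = 128 subsets, checking for acyclicity.
Total independent sets = 104.

104


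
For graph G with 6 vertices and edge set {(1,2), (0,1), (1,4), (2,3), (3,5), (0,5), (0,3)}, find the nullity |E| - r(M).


Cycle rank (nullity) = |E| - r(M) = |E| - (|V| - c).
|E| = 7, |V| = 6, c = 1.
Nullity = 7 - (6 - 1) = 7 - 5 = 2.

2
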